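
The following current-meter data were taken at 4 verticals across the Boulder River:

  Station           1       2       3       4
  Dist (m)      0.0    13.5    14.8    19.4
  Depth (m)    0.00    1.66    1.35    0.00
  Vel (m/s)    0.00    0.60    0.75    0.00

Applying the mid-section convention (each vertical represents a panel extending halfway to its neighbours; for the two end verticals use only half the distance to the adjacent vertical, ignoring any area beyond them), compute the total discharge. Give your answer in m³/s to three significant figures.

10.4 m³/s

w_2 = (14.8 − 0.0)/2 = 7.4 m; q_2 = 0.60 × 1.66 × 7.4 = 7.370 m³/s
w_3 = (19.4 − 13.5)/2 = 2.95 m; q_3 = 0.75 × 1.35 × 2.95 = 2.987 m³/s
Stations 1, 4 contribute zero (depth or velocity is 0).
Q = Σ qᵢ = 10.36 m³/s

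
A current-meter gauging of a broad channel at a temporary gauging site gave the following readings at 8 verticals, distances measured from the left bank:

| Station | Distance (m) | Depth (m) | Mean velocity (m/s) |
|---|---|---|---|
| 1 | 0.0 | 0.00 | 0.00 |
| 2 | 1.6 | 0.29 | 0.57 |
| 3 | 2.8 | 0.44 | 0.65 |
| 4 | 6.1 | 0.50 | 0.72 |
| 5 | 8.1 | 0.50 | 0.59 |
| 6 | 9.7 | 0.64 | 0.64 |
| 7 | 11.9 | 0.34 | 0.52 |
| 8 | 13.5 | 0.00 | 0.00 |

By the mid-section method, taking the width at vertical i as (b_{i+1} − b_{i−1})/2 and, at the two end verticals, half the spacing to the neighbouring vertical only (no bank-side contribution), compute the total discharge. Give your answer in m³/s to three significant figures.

3.47 m³/s

w_2 = (2.8 − 0.0)/2 = 1.4 m; q_2 = 0.57 × 0.29 × 1.4 = 0.2314 m³/s
w_3 = (6.1 − 1.6)/2 = 2.25 m; q_3 = 0.65 × 0.44 × 2.25 = 0.6435 m³/s
w_4 = (8.1 − 2.8)/2 = 2.65 m; q_4 = 0.72 × 0.50 × 2.65 = 0.9540 m³/s
w_5 = (9.7 − 6.1)/2 = 1.8 m; q_5 = 0.59 × 0.50 × 1.8 = 0.5310 m³/s
w_6 = (11.9 − 8.1)/2 = 1.9 m; q_6 = 0.64 × 0.64 × 1.9 = 0.7782 m³/s
w_7 = (13.5 − 9.7)/2 = 1.9 m; q_7 = 0.52 × 0.34 × 1.9 = 0.3359 m³/s
Stations 1, 8 contribute zero (depth or velocity is 0).
Q = Σ qᵢ = 3.474 m³/s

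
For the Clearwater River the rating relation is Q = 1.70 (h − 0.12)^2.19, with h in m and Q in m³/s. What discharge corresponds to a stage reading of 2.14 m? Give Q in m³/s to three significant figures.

7.93 m³/s

Q = 1.70 × (2.14 − 0.12)^2.19 = 1.70 × 2.02^2.19 = 7.928 m³/s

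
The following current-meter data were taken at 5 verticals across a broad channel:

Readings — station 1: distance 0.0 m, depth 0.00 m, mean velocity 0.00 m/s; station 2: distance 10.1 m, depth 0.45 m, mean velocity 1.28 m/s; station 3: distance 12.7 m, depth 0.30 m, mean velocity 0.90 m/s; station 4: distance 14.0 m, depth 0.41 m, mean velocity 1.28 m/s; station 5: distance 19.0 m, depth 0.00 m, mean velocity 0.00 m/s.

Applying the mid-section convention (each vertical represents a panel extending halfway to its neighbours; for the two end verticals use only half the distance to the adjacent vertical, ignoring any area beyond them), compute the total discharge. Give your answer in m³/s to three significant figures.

5.84 m³/s

w_2 = (12.7 − 0.0)/2 = 6.35 m; q_2 = 1.28 × 0.45 × 6.35 = 3.658 m³/s
w_3 = (14.0 − 10.1)/2 = 1.95 m; q_3 = 0.90 × 0.30 × 1.95 = 0.5265 m³/s
w_4 = (19.0 − 12.7)/2 = 3.15 m; q_4 = 1.28 × 0.41 × 3.15 = 1.653 m³/s
Stations 1, 5 contribute zero (depth or velocity is 0).
Q = Σ qᵢ = 5.837 m³/s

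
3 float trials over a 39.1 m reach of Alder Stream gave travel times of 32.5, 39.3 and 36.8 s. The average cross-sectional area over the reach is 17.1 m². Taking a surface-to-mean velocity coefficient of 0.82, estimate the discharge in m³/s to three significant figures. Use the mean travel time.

15.1 m³/s

t̄ = (32.5 + 39.3 + 36.8) / 3 = 36.2 s
v_surface = L / t̄ = 39.1 / 36.2 = 1.080 m/s
v_mean = 0.82 × 1.080 = 0.8857 m/s
Q = A × v_mean = 17.1 × 0.8857 = 15.15 m³/s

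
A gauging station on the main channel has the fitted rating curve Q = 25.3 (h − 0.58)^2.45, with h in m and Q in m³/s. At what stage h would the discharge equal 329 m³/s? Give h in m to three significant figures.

h − h₀ = (Q/C)^(1/b) = (329/25.3)^(1/2.45) = 2.849 m
h = 0.58 + 2.849 = 3.429 m

3.43 m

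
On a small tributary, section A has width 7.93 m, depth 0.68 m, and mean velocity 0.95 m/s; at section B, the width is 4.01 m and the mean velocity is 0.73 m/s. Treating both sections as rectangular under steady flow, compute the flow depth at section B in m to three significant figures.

Q = A₁V₁ = (7.93×0.68) × 0.95 = 5.123 m³/s
d₂ = Q/(b₂ V₂) = 5.123/(4.01×0.73) = 1.750 m

1.75 m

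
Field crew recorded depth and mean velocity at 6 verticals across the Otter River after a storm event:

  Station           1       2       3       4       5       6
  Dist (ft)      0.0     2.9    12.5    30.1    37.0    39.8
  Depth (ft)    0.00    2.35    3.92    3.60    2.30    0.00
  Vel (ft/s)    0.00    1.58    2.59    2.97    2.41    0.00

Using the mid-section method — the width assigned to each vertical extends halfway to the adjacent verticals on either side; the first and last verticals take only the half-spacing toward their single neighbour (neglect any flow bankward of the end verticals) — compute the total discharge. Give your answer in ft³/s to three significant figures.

319 ft³/s

w_2 = (12.5 − 0.0)/2 = 6.25 ft; q_2 = 1.58 × 2.35 × 6.25 = 23.21 ft³/s
w_3 = (30.1 − 2.9)/2 = 13.6 ft; q_3 = 2.59 × 3.92 × 13.6 = 138.1 ft³/s
w_4 = (37.0 − 12.5)/2 = 12.25 ft; q_4 = 2.97 × 3.60 × 12.25 = 131.0 ft³/s
w_5 = (39.8 − 30.1)/2 = 4.85 ft; q_5 = 2.41 × 2.30 × 4.85 = 26.88 ft³/s
Stations 1, 6 contribute zero (depth or velocity is 0).
Q = Σ qᵢ = 319.1 ft³/s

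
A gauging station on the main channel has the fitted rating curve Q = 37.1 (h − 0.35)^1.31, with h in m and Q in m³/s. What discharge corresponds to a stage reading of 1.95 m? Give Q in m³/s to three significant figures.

68.7 m³/s

Q = 37.1 × (1.95 − 0.35)^1.31 = 37.1 × 1.6^1.31 = 68.67 m³/s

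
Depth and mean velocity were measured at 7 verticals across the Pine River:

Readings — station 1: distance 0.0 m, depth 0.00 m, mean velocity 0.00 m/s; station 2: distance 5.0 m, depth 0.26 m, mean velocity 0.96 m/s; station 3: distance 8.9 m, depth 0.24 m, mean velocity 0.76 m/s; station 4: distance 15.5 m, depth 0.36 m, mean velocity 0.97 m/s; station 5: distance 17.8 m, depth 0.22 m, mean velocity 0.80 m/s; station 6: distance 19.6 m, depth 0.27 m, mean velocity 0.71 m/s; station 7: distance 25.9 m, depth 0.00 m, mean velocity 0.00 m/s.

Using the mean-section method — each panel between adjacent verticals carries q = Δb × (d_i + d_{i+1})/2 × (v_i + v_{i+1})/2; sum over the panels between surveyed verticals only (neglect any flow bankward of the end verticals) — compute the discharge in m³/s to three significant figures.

4.09 m³/s

Panel 1-2: Δb = 5 m, d̄ = (0.00+0.26)/2 = 0.13, v̄ = (0.00+0.96)/2 = 0.48 → q = 5×0.13×0.48 = 0.3120 m³/s
Panel 2-3: Δb = 3.9 m, d̄ = (0.26+0.24)/2 = 0.25, v̄ = (0.96+0.76)/2 = 0.86 → q = 3.9×0.25×0.86 = 0.8385 m³/s
Panel 3-4: Δb = 6.6 m, d̄ = (0.24+0.36)/2 = 0.3, v̄ = (0.76+0.97)/2 = 0.865 → q = 6.6×0.3×0.865 = 1.713 m³/s
Panel 4-5: Δb = 2.3 m, d̄ = (0.36+0.22)/2 = 0.29, v̄ = (0.97+0.80)/2 = 0.885 → q = 2.3×0.29×0.885 = 0.5903 m³/s
Panel 5-6: Δb = 1.8 m, d̄ = (0.22+0.27)/2 = 0.245, v̄ = (0.80+0.71)/2 = 0.755 → q = 1.8×0.245×0.755 = 0.3330 m³/s
Panel 6-7: Δb = 6.3 m, d̄ = (0.27+0.00)/2 = 0.135, v̄ = (0.71+0.00)/2 = 0.355 → q = 6.3×0.135×0.355 = 0.3019 m³/s
Q = Σ q = 4.088 m³/s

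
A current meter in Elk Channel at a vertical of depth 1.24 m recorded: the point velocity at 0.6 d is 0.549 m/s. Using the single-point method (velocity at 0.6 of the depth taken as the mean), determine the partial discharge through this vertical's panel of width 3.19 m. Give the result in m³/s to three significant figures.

v̄ = v₀.₆ = 0.549 m/s
q = v̄ × d × w = 0.5490 × 1.24 × 3.19 = 2.172 m³/s

2.17 m³/s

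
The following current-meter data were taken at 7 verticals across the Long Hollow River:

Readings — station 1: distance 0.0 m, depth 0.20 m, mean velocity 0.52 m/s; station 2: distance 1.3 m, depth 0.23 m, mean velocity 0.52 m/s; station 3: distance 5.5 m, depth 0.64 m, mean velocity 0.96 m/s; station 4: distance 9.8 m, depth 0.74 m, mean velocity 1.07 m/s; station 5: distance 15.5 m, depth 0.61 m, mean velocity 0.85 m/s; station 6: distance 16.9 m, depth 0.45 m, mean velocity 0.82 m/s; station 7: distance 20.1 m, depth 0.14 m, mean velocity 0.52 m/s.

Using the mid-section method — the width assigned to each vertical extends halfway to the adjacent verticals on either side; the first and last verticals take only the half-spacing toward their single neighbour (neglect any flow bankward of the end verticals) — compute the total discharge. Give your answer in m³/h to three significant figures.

35200 m³/h

w_1 = (1.3 − 0.0)/2 = 0.65 m; q_1 = 0.52 × 0.20 × 0.65 = 0.06760 m³/s
w_2 = (5.5 − 0.0)/2 = 2.75 m; q_2 = 0.52 × 0.23 × 2.75 = 0.3289 m³/s
w_3 = (9.8 − 1.3)/2 = 4.25 m; q_3 = 0.96 × 0.64 × 4.25 = 2.611 m³/s
w_4 = (15.5 − 5.5)/2 = 5 m; q_4 = 1.07 × 0.74 × 5 = 3.959 m³/s
w_5 = (16.9 − 9.8)/2 = 3.55 m; q_5 = 0.85 × 0.61 × 3.55 = 1.841 m³/s
w_6 = (20.1 − 15.5)/2 = 2.3 m; q_6 = 0.82 × 0.45 × 2.3 = 0.8487 m³/s
w_7 = (20.1 − 16.9)/2 = 1.6 m; q_7 = 0.52 × 0.14 × 1.6 = 0.1165 m³/s
Q = Σ qᵢ = 9.773 m³/s
= 9.773 × 3600 = 35180 m³/h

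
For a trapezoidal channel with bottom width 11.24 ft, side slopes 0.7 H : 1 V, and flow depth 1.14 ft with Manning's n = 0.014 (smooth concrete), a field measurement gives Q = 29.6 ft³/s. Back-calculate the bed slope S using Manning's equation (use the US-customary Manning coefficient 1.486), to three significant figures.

0.000425

A = (b + z·y)·y = (11.24 + 0.7×1.14)×1.14 = 13.72 ft²
P = b + 2y√(1+z²) = 11.24 + 2×1.14×√(1+0.7²) = 14.02 ft
R = A/P = 13.72/14.02 = 0.9786 ft
S = (Q·n / (1.486·A·R^(2/3)))² = (29.6×0.014 / (1.486×13.72×0.9857))² = 0.0004250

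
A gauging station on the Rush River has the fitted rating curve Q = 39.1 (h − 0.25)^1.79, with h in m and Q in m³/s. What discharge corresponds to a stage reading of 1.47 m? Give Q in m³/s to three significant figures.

55.8 m³/s

Q = 39.1 × (1.47 − 0.25)^1.79 = 39.1 × 1.22^1.79 = 55.82 m³/s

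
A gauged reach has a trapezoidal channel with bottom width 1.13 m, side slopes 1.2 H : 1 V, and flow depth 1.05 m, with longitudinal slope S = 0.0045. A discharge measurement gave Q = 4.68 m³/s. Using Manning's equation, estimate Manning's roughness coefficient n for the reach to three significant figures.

0.0247

A = (b + z·y)·y = (1.13 + 1.2×1.05)×1.05 = 2.510 m²
P = b + 2y√(1+z²) = 1.13 + 2×1.05×√(1+1.2²) = 4.410 m
R = A/P = 2.510/4.410 = 0.5690 m
n = (1/Q)·A·R^(2/3)·S^(1/2) = (1/4.68) × 2.510 × 0.6867 × 0.06708 = 0.02470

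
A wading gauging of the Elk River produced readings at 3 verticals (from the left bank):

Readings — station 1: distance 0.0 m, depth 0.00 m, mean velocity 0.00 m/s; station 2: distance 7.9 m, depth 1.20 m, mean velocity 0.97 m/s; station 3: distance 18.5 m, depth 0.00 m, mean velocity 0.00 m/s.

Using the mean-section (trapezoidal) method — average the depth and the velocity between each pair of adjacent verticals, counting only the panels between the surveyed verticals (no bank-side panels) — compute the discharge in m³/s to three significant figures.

5.38 m³/s

Panel 1-2: Δb = 7.9 m, d̄ = (0.00+1.20)/2 = 0.6, v̄ = (0.00+0.97)/2 = 0.485 → q = 7.9×0.6×0.485 = 2.299 m³/s
Panel 2-3: Δb = 10.6 m, d̄ = (1.20+0.00)/2 = 0.6, v̄ = (0.97+0.00)/2 = 0.485 → q = 10.6×0.6×0.485 = 3.085 m³/s
Q = Σ q = 5.384 m³/s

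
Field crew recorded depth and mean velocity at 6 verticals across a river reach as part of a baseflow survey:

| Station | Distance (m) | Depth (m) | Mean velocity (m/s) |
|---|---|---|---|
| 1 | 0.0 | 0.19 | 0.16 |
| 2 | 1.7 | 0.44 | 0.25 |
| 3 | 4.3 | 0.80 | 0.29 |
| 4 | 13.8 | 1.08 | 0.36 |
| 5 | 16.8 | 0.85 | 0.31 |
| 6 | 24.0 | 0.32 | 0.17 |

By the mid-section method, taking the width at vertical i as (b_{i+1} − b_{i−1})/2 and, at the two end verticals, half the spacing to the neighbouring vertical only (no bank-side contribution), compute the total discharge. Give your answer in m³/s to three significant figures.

5.64 m³/s

w_1 = (1.7 − 0.0)/2 = 0.85 m; q_1 = 0.16 × 0.19 × 0.85 = 0.02584 m³/s
w_2 = (4.3 − 0.0)/2 = 2.15 m; q_2 = 0.25 × 0.44 × 2.15 = 0.2365 m³/s
w_3 = (13.8 − 1.7)/2 = 6.05 m; q_3 = 0.29 × 0.80 × 6.05 = 1.404 m³/s
w_4 = (16.8 − 4.3)/2 = 6.25 m; q_4 = 0.36 × 1.08 × 6.25 = 2.430 m³/s
w_5 = (24.0 − 13.8)/2 = 5.1 m; q_5 = 0.31 × 0.85 × 5.1 = 1.344 m³/s
w_6 = (24.0 − 16.8)/2 = 3.6 m; q_6 = 0.17 × 0.32 × 3.6 = 0.1958 m³/s
Q = Σ qᵢ = 5.636 m³/s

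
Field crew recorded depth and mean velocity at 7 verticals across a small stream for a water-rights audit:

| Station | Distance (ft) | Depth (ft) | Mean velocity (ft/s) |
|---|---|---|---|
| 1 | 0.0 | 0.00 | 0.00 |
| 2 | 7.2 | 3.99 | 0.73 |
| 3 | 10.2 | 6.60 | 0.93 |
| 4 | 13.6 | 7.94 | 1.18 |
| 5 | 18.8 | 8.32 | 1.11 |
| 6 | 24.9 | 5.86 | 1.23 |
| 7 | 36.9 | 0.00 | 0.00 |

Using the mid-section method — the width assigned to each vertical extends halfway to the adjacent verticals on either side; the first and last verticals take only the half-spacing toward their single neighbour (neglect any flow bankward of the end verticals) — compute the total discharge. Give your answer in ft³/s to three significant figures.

w_2 = (10.2 − 0.0)/2 = 5.1 ft; q_2 = 0.73 × 3.99 × 5.1 = 14.85 ft³/s
w_3 = (13.6 − 7.2)/2 = 3.2 ft; q_3 = 0.93 × 6.60 × 3.2 = 19.64 ft³/s
w_4 = (18.8 − 10.2)/2 = 4.3 ft; q_4 = 1.18 × 7.94 × 4.3 = 40.29 ft³/s
w_5 = (24.9 − 13.6)/2 = 5.65 ft; q_5 = 1.11 × 8.32 × 5.65 = 52.18 ft³/s
w_6 = (36.9 − 18.8)/2 = 9.05 ft; q_6 = 1.23 × 5.86 × 9.05 = 65.23 ft³/s
Stations 1, 7 contribute zero (depth or velocity is 0).
Q = Σ qᵢ = 192.2 ft³/s

192 ft³/s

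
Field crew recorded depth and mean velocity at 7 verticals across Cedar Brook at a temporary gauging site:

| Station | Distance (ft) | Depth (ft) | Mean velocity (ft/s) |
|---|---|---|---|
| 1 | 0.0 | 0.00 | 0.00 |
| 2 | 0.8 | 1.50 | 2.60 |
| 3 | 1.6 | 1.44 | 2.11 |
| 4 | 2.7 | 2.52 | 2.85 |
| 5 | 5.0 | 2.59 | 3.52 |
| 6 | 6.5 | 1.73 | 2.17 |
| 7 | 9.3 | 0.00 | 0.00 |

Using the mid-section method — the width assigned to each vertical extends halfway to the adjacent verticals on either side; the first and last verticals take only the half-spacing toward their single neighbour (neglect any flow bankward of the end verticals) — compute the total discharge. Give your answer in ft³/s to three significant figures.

w_2 = (1.6 − 0.0)/2 = 0.8 ft; q_2 = 2.60 × 1.50 × 0.8 = 3.120 ft³/s
w_3 = (2.7 − 0.8)/2 = 0.95 ft; q_3 = 2.11 × 1.44 × 0.95 = 2.886 ft³/s
w_4 = (5.0 − 1.6)/2 = 1.7 ft; q_4 = 2.85 × 2.52 × 1.7 = 12.21 ft³/s
w_5 = (6.5 − 2.7)/2 = 1.9 ft; q_5 = 3.52 × 2.59 × 1.9 = 17.32 ft³/s
w_6 = (9.3 − 5.0)/2 = 2.15 ft; q_6 = 2.17 × 1.73 × 2.15 = 8.071 ft³/s
Stations 1, 7 contribute zero (depth or velocity is 0).
Q = Σ qᵢ = 43.61 ft³/s

43.6 ft³/s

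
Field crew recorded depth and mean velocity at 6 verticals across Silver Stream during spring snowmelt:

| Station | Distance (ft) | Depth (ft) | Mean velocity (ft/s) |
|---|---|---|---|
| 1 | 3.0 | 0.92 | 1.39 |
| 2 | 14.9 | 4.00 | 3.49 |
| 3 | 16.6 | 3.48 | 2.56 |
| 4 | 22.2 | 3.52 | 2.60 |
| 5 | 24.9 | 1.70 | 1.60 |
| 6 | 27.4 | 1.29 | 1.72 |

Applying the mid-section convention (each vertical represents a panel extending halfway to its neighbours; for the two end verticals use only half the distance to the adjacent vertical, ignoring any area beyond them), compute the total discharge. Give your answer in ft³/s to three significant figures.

w_1 = (14.9 − 3.0)/2 = 5.95 ft; q_1 = 1.39 × 0.92 × 5.95 = 7.609 ft³/s
w_2 = (16.6 − 3.0)/2 = 6.8 ft; q_2 = 3.49 × 4.00 × 6.8 = 94.93 ft³/s
w_3 = (22.2 − 14.9)/2 = 3.65 ft; q_3 = 2.56 × 3.48 × 3.65 = 32.52 ft³/s
w_4 = (24.9 − 16.6)/2 = 4.15 ft; q_4 = 2.60 × 3.52 × 4.15 = 37.98 ft³/s
w_5 = (27.4 − 22.2)/2 = 2.6 ft; q_5 = 1.60 × 1.70 × 2.6 = 7.072 ft³/s
w_6 = (27.4 − 24.9)/2 = 1.25 ft; q_6 = 1.72 × 1.29 × 1.25 = 2.774 ft³/s
Q = Σ qᵢ = 182.9 ft³/s

183 ft³/s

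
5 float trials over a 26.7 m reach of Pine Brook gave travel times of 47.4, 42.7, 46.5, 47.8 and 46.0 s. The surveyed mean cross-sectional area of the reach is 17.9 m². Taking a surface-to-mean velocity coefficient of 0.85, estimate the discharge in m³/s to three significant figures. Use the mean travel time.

t̄ = (47.4 + 42.7 + 46.5 + 47.8 + 46.0) / 5 = 46.08 s
v_surface = L / t̄ = 26.7 / 46.08 = 0.5794 m/s
v_mean = 0.85 × 0.5794 = 0.4925 m/s
Q = A × v_mean = 17.9 × 0.4925 = 8.816 m³/s

8.82 m³/s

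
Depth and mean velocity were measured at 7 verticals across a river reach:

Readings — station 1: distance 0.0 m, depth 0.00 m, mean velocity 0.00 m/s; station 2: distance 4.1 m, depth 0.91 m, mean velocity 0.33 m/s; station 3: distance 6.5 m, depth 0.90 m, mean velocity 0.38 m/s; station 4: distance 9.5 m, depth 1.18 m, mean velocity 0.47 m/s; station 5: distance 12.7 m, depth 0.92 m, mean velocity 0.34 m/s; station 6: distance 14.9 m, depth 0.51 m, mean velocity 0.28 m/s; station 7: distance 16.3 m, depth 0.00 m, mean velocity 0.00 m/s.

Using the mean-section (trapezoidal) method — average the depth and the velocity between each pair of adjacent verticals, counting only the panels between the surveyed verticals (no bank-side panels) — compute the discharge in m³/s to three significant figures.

Panel 1-2: Δb = 4.1 m, d̄ = (0.00+0.91)/2 = 0.455, v̄ = (0.00+0.33)/2 = 0.165 → q = 4.1×0.455×0.165 = 0.3078 m³/s
Panel 2-3: Δb = 2.4 m, d̄ = (0.91+0.90)/2 = 0.905, v̄ = (0.33+0.38)/2 = 0.355 → q = 2.4×0.905×0.355 = 0.7711 m³/s
Panel 3-4: Δb = 3 m, d̄ = (0.90+1.18)/2 = 1.04, v̄ = (0.38+0.47)/2 = 0.425 → q = 3×1.04×0.425 = 1.326 m³/s
Panel 4-5: Δb = 3.2 m, d̄ = (1.18+0.92)/2 = 1.05, v̄ = (0.47+0.34)/2 = 0.405 → q = 3.2×1.05×0.405 = 1.361 m³/s
Panel 5-6: Δb = 2.2 m, d̄ = (0.92+0.51)/2 = 0.715, v̄ = (0.34+0.28)/2 = 0.31 → q = 2.2×0.715×0.31 = 0.4876 m³/s
Panel 6-7: Δb = 1.4 m, d̄ = (0.51+0.00)/2 = 0.255, v̄ = (0.28+0.00)/2 = 0.14 → q = 1.4×0.255×0.14 = 0.04998 m³/s
Q = Σ q = 4.303 m³/s

4.30 m³/s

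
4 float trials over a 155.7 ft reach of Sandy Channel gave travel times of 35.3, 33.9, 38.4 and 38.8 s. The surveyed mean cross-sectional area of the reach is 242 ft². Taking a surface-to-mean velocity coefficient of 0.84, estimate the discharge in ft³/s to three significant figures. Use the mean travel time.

865 ft³/s

t̄ = (35.3 + 33.9 + 38.4 + 38.8) / 4 = 36.6 s
v_surface = L / t̄ = 155.7 / 36.6 = 4.254 ft/s
v_mean = 0.84 × 4.254 = 3.573 ft/s
Q = A × v_mean = 242 × 3.573 = 864.8 ft³/s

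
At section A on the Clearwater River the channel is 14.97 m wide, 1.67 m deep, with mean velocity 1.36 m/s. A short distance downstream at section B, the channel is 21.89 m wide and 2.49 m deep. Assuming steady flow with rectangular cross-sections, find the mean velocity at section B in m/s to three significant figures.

Q = A₁V₁ = (14.97×1.67) × 1.36 = 34.00 m³/s
A₂ = 21.89 × 2.49 = 54.51 m²
V₂ = Q/A₂ = 34.00/54.51 = 0.6238 m/s

0.624 m/s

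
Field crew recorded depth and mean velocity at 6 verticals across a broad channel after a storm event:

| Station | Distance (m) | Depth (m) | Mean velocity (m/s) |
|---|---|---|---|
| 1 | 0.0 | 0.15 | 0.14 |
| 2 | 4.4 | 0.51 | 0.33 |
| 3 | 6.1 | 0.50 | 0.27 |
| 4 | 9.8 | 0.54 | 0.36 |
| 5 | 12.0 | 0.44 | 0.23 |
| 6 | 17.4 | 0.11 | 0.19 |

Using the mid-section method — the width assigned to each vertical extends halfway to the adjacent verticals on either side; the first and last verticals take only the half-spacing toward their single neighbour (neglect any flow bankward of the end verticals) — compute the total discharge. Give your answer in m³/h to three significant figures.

w_1 = (4.4 − 0.0)/2 = 2.2 m; q_1 = 0.14 × 0.15 × 2.2 = 0.04620 m³/s
w_2 = (6.1 − 0.0)/2 = 3.05 m; q_2 = 0.33 × 0.51 × 3.05 = 0.5133 m³/s
w_3 = (9.8 − 4.4)/2 = 2.7 m; q_3 = 0.27 × 0.50 × 2.7 = 0.3645 m³/s
w_4 = (12.0 − 6.1)/2 = 2.95 m; q_4 = 0.36 × 0.54 × 2.95 = 0.5735 m³/s
w_5 = (17.4 − 9.8)/2 = 3.8 m; q_5 = 0.23 × 0.44 × 3.8 = 0.3846 m³/s
w_6 = (17.4 − 12.0)/2 = 2.7 m; q_6 = 0.19 × 0.11 × 2.7 = 0.05643 m³/s
Q = Σ qᵢ = 1.938 m³/s
= 1.938 × 3600 = 6979 m³/h

6980 m³/h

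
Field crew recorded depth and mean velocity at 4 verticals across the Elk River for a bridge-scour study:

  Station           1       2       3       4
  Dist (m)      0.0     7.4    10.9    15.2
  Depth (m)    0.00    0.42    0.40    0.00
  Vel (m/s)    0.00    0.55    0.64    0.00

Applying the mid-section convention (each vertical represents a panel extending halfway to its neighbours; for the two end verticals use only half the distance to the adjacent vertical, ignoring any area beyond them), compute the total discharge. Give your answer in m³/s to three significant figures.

2.26 m³/s

w_2 = (10.9 − 0.0)/2 = 5.45 m; q_2 = 0.55 × 0.42 × 5.45 = 1.259 m³/s
w_3 = (15.2 − 7.4)/2 = 3.9 m; q_3 = 0.64 × 0.40 × 3.9 = 0.9984 m³/s
Stations 1, 4 contribute zero (depth or velocity is 0).
Q = Σ qᵢ = 2.257 m³/s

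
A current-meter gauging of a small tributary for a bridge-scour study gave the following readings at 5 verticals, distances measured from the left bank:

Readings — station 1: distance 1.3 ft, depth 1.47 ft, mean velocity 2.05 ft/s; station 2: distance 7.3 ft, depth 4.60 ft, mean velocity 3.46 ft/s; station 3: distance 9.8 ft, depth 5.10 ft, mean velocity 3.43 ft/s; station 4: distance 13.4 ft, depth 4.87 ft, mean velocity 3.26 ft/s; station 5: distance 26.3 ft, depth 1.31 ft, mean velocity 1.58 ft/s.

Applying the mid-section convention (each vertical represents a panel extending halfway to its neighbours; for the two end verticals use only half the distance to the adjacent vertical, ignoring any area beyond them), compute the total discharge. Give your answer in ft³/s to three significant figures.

274 ft³/s

w_1 = (7.3 − 1.3)/2 = 3 ft; q_1 = 2.05 × 1.47 × 3 = 9.041 ft³/s
w_2 = (9.8 − 1.3)/2 = 4.25 ft; q_2 = 3.46 × 4.60 × 4.25 = 67.64 ft³/s
w_3 = (13.4 − 7.3)/2 = 3.05 ft; q_3 = 3.43 × 5.10 × 3.05 = 53.35 ft³/s
w_4 = (26.3 − 9.8)/2 = 8.25 ft; q_4 = 3.26 × 4.87 × 8.25 = 131.0 ft³/s
w_5 = (26.3 − 13.4)/2 = 6.45 ft; q_5 = 1.58 × 1.31 × 6.45 = 13.35 ft³/s
Q = Σ qᵢ = 274.4 ft³/s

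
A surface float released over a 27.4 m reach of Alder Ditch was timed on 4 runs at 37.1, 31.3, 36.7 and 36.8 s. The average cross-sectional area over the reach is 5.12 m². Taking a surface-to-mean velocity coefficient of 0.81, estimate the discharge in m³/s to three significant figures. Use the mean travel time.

t̄ = (37.1 + 31.3 + 36.7 + 36.8) / 4 = 35.475 s
v_surface = L / t̄ = 27.4 / 35.475 = 0.7724 m/s
v_mean = 0.81 × 0.7724 = 0.6256 m/s
Q = A × v_mean = 5.12 × 0.6256 = 3.203 m³/s

3.20 m³/s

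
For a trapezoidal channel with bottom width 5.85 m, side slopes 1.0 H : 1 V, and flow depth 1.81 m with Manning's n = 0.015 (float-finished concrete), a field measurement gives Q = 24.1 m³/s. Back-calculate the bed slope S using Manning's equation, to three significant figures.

0.000497

A = (b + z·y)·y = (5.85 + 1.0×1.81)×1.81 = 13.86 m²
P = b + 2y√(1+z²) = 5.85 + 2×1.81×√(1+1.0²) = 10.97 m
R = A/P = 13.86/10.97 = 1.264 m
S = (Q·n / (1·A·R^(2/3)))² = (24.1×0.015 / (1×13.86×1.169))² = 0.0004975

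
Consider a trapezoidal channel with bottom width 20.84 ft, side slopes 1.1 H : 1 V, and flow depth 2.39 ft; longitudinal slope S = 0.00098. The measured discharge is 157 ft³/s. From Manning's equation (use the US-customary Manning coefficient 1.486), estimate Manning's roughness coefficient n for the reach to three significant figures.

0.0264

A = (b + z·y)·y = (20.84 + 1.1×2.39)×2.39 = 56.09 ft²
P = b + 2y√(1+z²) = 20.84 + 2×2.39×√(1+1.1²) = 27.95 ft
R = A/P = 56.09/27.95 = 2.007 ft
n = (1.486/Q)·A·R^(2/3)·S^(1/2) = (1.486/157) × 56.09 × 1.591 × 0.03130 = 0.02644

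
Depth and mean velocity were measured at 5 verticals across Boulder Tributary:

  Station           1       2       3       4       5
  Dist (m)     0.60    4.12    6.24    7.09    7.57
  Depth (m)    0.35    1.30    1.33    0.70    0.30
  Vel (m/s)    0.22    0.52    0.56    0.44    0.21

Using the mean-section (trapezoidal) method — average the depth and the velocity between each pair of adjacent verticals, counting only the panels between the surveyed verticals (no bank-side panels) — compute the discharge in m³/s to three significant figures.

3.09 m³/s

Panel 1-2: Δb = 3.52 m, d̄ = (0.35+1.30)/2 = 0.825, v̄ = (0.22+0.52)/2 = 0.37 → q = 3.52×0.825×0.37 = 1.074 m³/s
Panel 2-3: Δb = 2.12 m, d̄ = (1.30+1.33)/2 = 1.315, v̄ = (0.52+0.56)/2 = 0.54 → q = 2.12×1.315×0.54 = 1.505 m³/s
Panel 3-4: Δb = 0.85 m, d̄ = (1.33+0.70)/2 = 1.015, v̄ = (0.56+0.44)/2 = 0.5 → q = 0.85×1.015×0.5 = 0.4314 m³/s
Panel 4-5: Δb = 0.48 m, d̄ = (0.70+0.30)/2 = 0.5, v̄ = (0.44+0.21)/2 = 0.325 → q = 0.48×0.5×0.325 = 0.07800 m³/s
Q = Σ q = 3.089 m³/s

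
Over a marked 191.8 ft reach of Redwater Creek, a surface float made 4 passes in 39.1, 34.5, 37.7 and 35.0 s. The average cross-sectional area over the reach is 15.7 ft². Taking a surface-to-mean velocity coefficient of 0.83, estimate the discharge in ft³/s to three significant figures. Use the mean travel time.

t̄ = (39.1 + 34.5 + 37.7 + 35.0) / 4 = 36.575 s
v_surface = L / t̄ = 191.8 / 36.575 = 5.244 ft/s
v_mean = 0.83 × 5.244 = 4.353 ft/s
Q = A × v_mean = 15.7 × 4.353 = 68.33 ft³/s

68.3 ft³/s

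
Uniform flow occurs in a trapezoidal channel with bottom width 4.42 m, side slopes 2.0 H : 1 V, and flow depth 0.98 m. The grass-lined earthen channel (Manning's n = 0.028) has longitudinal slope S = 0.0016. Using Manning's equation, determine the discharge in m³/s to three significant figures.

A = (b + z·y)·y = (4.42 + 2.0×0.98)×0.98 = 6.252 m²
P = b + 2y√(1+z²) = 4.42 + 2×0.98×√(1+2.0²) = 8.803 m
R = A/P = 6.252/8.803 = 0.7103 m
Q = (1/n)·A·R^(2/3)·S^(1/2) = (1/0.028) × 6.252 × 0.7103^(2/3) × 0.0016^(1/2) = 7.111 m³/s

7.11 m³/s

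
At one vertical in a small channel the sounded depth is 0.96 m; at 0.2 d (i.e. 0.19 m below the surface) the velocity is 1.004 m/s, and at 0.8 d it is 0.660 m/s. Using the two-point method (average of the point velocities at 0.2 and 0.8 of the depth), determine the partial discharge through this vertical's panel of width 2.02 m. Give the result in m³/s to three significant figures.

v̄ = (1.004 + 0.660) / 2 = 0.8320 m/s
q = v̄ × d × w = 0.8320 × 0.96 × 2.02 = 1.613 m³/s

1.61 m³/s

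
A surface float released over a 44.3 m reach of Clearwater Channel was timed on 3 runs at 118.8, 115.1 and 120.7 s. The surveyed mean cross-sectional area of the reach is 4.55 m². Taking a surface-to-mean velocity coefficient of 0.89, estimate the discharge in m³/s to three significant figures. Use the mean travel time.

1.52 m³/s

t̄ = (118.8 + 115.1 + 120.7) / 3 = 118.2 s
v_surface = L / t̄ = 44.3 / 118.2 = 0.3748 m/s
v_mean = 0.89 × 0.3748 = 0.3336 m/s
Q = A × v_mean = 4.55 × 0.3336 = 1.518 m³/s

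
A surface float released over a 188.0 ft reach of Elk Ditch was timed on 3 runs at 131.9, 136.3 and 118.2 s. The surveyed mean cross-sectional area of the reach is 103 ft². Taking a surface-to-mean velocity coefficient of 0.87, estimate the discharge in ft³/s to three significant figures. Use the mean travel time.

131 ft³/s

t̄ = (131.9 + 136.3 + 118.2) / 3 = 128.8 s
v_surface = L / t̄ = 188.0 / 128.8 = 1.460 ft/s
v_mean = 0.87 × 1.460 = 1.270 ft/s
Q = A × v_mean = 103 × 1.270 = 130.8 ft³/s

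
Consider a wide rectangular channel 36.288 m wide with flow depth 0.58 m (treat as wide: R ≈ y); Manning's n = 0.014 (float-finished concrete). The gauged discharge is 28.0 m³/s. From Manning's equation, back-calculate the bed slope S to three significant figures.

0.000717

A = b·y = 36.288 × 0.58 = 21.05 m²
Wide channel: R ≈ y = 0.58 m
S = (Q·n / (1·A·R^(2/3)))² = (28.0×0.014 / (1×21.05×0.6955))² = 0.0007172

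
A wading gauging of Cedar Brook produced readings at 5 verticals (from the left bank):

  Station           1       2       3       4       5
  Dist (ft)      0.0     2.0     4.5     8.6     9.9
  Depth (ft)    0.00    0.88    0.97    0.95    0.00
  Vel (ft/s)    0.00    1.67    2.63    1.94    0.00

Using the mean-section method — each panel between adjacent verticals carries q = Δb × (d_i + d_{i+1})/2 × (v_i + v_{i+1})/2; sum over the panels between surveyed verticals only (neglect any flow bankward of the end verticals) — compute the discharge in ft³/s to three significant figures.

Panel 1-2: Δb = 2 ft, d̄ = (0.00+0.88)/2 = 0.44, v̄ = (0.00+1.67)/2 = 0.835 → q = 2×0.44×0.835 = 0.7348 ft³/s
Panel 2-3: Δb = 2.5 ft, d̄ = (0.88+0.97)/2 = 0.925, v̄ = (1.67+2.63)/2 = 2.15 → q = 2.5×0.925×2.15 = 4.972 ft³/s
Panel 3-4: Δb = 4.1 ft, d̄ = (0.97+0.95)/2 = 0.96, v̄ = (2.63+1.94)/2 = 2.285 → q = 4.1×0.96×2.285 = 8.994 ft³/s
Panel 4-5: Δb = 1.3 ft, d̄ = (0.95+0.00)/2 = 0.475, v̄ = (1.94+0.00)/2 = 0.97 → q = 1.3×0.475×0.97 = 0.5990 ft³/s
Q = Σ q = 15.30 ft³/s

15.3 ft³/s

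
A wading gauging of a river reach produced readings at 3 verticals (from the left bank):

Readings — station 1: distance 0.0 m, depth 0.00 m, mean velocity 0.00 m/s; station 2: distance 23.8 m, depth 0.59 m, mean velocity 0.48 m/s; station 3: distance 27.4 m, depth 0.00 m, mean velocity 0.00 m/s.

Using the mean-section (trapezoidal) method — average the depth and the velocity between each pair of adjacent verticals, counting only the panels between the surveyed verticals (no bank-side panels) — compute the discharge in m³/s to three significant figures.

1.94 m³/s

Panel 1-2: Δb = 23.8 m, d̄ = (0.00+0.59)/2 = 0.295, v̄ = (0.00+0.48)/2 = 0.24 → q = 23.8×0.295×0.24 = 1.685 m³/s
Panel 2-3: Δb = 3.6 m, d̄ = (0.59+0.00)/2 = 0.295, v̄ = (0.48+0.00)/2 = 0.24 → q = 3.6×0.295×0.24 = 0.2549 m³/s
Q = Σ q = 1.940 m³/s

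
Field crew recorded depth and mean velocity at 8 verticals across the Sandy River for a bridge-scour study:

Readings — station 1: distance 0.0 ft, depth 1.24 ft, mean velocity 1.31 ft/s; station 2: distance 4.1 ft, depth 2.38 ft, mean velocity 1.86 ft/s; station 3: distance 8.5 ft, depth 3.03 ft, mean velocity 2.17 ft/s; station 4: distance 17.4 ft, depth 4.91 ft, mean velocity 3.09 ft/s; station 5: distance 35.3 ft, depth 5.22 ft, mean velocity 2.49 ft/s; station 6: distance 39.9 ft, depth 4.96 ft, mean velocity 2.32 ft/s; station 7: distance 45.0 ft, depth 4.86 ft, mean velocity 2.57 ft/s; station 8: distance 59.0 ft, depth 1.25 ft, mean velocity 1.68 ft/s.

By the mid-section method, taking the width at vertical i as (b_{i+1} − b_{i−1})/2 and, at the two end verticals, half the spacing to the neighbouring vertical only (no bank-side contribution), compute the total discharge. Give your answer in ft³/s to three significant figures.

w_1 = (4.1 − 0.0)/2 = 2.05 ft; q_1 = 1.31 × 1.24 × 2.05 = 3.330 ft³/s
w_2 = (8.5 − 0.0)/2 = 4.25 ft; q_2 = 1.86 × 2.38 × 4.25 = 18.81 ft³/s
w_3 = (17.4 − 4.1)/2 = 6.65 ft; q_3 = 2.17 × 3.03 × 6.65 = 43.72 ft³/s
w_4 = (35.3 − 8.5)/2 = 13.4 ft; q_4 = 3.09 × 4.91 × 13.4 = 203.3 ft³/s
w_5 = (39.9 − 17.4)/2 = 11.25 ft; q_5 = 2.49 × 5.22 × 11.25 = 146.2 ft³/s
w_6 = (45.0 − 35.3)/2 = 4.85 ft; q_6 = 2.32 × 4.96 × 4.85 = 55.81 ft³/s
w_7 = (59.0 − 39.9)/2 = 9.55 ft; q_7 = 2.57 × 4.86 × 9.55 = 119.3 ft³/s
w_8 = (59.0 − 45.0)/2 = 7 ft; q_8 = 1.68 × 1.25 × 7 = 14.70 ft³/s
Q = Σ qᵢ = 605.2 ft³/s

605 ft³/s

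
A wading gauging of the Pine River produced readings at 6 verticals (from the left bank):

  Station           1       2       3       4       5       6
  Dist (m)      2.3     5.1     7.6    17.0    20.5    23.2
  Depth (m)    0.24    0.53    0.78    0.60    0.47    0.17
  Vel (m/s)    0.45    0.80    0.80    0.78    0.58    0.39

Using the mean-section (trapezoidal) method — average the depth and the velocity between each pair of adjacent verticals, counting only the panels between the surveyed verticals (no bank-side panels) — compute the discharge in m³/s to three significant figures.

8.80 m³/s

Panel 1-2: Δb = 2.8 m, d̄ = (0.24+0.53)/2 = 0.385, v̄ = (0.45+0.80)/2 = 0.625 → q = 2.8×0.385×0.625 = 0.6738 m³/s
Panel 2-3: Δb = 2.5 m, d̄ = (0.53+0.78)/2 = 0.655, v̄ = (0.80+0.80)/2 = 0.8 → q = 2.5×0.655×0.8 = 1.310 m³/s
Panel 3-4: Δb = 9.4 m, d̄ = (0.78+0.60)/2 = 0.69, v̄ = (0.80+0.78)/2 = 0.79 → q = 9.4×0.69×0.79 = 5.124 m³/s
Panel 4-5: Δb = 3.5 m, d̄ = (0.60+0.47)/2 = 0.535, v̄ = (0.78+0.58)/2 = 0.68 → q = 3.5×0.535×0.68 = 1.273 m³/s
Panel 5-6: Δb = 2.7 m, d̄ = (0.47+0.17)/2 = 0.32, v̄ = (0.58+0.39)/2 = 0.485 → q = 2.7×0.32×0.485 = 0.4190 m³/s
Q = Σ q = 8.800 m³/s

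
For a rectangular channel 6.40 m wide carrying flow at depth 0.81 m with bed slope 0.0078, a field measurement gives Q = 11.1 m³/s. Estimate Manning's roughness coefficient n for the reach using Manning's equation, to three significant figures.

0.0308

A = b·y = 6.40 × 0.81 = 5.184 m²
P = b + 2y = 6.40 + 2×0.81 = 8.020 m
R = A/P = 5.184/8.020 = 0.6464 m
n = (1/Q)·A·R^(2/3)·S^(1/2) = (1/11.1) × 5.184 × 0.7476 × 0.08832 = 0.03084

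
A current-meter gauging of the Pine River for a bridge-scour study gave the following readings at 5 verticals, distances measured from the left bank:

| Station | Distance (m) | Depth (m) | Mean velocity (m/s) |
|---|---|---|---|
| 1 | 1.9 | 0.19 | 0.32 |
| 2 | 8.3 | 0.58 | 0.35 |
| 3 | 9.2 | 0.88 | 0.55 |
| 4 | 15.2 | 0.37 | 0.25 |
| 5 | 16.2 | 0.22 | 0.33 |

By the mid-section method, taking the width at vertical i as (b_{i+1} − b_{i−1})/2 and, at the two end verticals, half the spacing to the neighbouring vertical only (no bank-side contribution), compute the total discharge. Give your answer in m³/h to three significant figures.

10700 m³/h

w_1 = (8.3 − 1.9)/2 = 3.2 m; q_1 = 0.32 × 0.19 × 3.2 = 0.1946 m³/s
w_2 = (9.2 − 1.9)/2 = 3.65 m; q_2 = 0.35 × 0.58 × 3.65 = 0.7410 m³/s
w_3 = (15.2 − 8.3)/2 = 3.45 m; q_3 = 0.55 × 0.88 × 3.45 = 1.670 m³/s
w_4 = (16.2 − 9.2)/2 = 3.5 m; q_4 = 0.25 × 0.37 × 3.5 = 0.3238 m³/s
w_5 = (16.2 − 15.2)/2 = 0.5 m; q_5 = 0.33 × 0.22 × 0.5 = 0.03630 m³/s
Q = Σ qᵢ = 2.965 m³/s
= 2.965 × 3600 = 10680 m³/h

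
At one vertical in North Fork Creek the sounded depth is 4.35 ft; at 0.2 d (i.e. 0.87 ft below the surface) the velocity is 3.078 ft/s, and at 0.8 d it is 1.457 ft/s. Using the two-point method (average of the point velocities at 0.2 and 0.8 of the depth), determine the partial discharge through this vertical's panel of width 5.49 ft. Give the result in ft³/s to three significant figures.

v̄ = (3.078 + 1.457) / 2 = 2.268 ft/s
q = v̄ × d × w = 2.268 × 4.35 × 5.49 = 54.15 ft³/s

54.2 ft³/s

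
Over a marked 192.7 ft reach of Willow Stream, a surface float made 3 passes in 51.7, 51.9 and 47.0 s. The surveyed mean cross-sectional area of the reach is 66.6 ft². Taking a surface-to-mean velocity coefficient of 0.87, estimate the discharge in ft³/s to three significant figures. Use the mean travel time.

t̄ = (51.7 + 51.9 + 47.0) / 3 = 50.2 s
v_surface = L / t̄ = 192.7 / 50.2 = 3.839 ft/s
v_mean = 0.87 × 3.839 = 3.340 ft/s
Q = A × v_mean = 66.6 × 3.340 = 222.4 ft³/s

222 ft³/s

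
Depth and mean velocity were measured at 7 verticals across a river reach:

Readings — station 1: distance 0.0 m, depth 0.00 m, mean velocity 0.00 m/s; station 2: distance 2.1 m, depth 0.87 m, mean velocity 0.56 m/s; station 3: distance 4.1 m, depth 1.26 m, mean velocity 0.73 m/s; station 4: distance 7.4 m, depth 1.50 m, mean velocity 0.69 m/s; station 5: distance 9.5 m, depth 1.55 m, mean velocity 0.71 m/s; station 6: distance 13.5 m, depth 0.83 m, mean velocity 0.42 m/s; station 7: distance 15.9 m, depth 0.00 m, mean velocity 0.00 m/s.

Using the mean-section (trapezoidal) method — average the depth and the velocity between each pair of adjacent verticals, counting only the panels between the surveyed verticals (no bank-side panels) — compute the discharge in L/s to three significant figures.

Panel 1-2: Δb = 2.1 m, d̄ = (0.00+0.87)/2 = 0.435, v̄ = (0.00+0.56)/2 = 0.28 → q = 2.1×0.435×0.28 = 0.2558 m³/s
Panel 2-3: Δb = 2 m, d̄ = (0.87+1.26)/2 = 1.065, v̄ = (0.56+0.73)/2 = 0.645 → q = 2×1.065×0.645 = 1.374 m³/s
Panel 3-4: Δb = 3.3 m, d̄ = (1.26+1.50)/2 = 1.38, v̄ = (0.73+0.69)/2 = 0.71 → q = 3.3×1.38×0.71 = 3.233 m³/s
Panel 4-5: Δb = 2.1 m, d̄ = (1.50+1.55)/2 = 1.525, v̄ = (0.69+0.71)/2 = 0.7 → q = 2.1×1.525×0.7 = 2.242 m³/s
Panel 5-6: Δb = 4 m, d̄ = (1.55+0.83)/2 = 1.19, v̄ = (0.71+0.42)/2 = 0.565 → q = 4×1.19×0.565 = 2.689 m³/s
Panel 6-7: Δb = 2.4 m, d̄ = (0.83+0.00)/2 = 0.415, v̄ = (0.42+0.00)/2 = 0.21 → q = 2.4×0.415×0.21 = 0.2092 m³/s
Q = Σ q = 10.00 m³/s
= 10.00 × 1000 = 10000 L/s

10000 L/s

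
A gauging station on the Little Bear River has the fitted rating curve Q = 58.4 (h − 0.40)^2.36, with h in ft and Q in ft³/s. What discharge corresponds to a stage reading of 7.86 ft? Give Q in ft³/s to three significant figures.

6700 ft³/s

Q = 58.4 × (7.86 − 0.40)^2.36 = 58.4 × 7.46^2.36 = 6700 ft³/s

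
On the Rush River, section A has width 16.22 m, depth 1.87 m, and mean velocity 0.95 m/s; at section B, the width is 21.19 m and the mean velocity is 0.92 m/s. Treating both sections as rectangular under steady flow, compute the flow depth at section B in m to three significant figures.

1.48 m

Q = A₁V₁ = (16.22×1.87) × 0.95 = 28.81 m³/s
d₂ = Q/(b₂ V₂) = 28.81/(21.19×0.92) = 1.478 m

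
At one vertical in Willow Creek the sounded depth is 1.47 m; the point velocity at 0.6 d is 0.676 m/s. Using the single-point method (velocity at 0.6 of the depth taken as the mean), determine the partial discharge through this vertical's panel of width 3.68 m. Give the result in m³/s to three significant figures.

v̄ = v₀.₆ = 0.676 m/s
q = v̄ × d × w = 0.6760 × 1.47 × 3.68 = 3.657 m³/s

3.66 m³/s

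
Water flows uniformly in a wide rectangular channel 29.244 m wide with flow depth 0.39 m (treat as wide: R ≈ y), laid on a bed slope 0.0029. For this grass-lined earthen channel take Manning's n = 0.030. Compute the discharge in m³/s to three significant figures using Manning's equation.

10.9 m³/s

A = b·y = 29.244 × 0.39 = 11.41 m²
Wide channel: R ≈ y = 0.39 m
Q = (1/n)·A·R^(2/3)·S^(1/2) = (1/0.030) × 11.41 × 0.3900^(2/3) × 0.0029^(1/2) = 10.93 m³/s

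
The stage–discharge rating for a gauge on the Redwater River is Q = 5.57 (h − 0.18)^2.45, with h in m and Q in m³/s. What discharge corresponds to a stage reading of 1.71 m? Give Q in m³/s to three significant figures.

15.8 m³/s

Q = 5.57 × (1.71 − 0.18)^2.45 = 5.57 × 1.53^2.45 = 15.79 m³/s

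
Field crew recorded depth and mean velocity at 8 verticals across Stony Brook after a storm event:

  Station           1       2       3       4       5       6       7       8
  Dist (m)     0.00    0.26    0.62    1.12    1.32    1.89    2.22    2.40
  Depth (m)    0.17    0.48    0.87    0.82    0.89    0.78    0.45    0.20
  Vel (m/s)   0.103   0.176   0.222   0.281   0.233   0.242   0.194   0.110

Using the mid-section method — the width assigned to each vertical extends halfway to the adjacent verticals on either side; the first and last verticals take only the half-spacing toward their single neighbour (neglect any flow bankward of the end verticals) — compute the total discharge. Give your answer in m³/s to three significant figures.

0.381 m³/s

w_1 = (0.26 − 0.00)/2 = 0.13 m; q_1 = 0.103 × 0.17 × 0.13 = 0.002276 m³/s
w_2 = (0.62 − 0.00)/2 = 0.31 m; q_2 = 0.176 × 0.48 × 0.31 = 0.02619 m³/s
w_3 = (1.12 − 0.26)/2 = 0.43 m; q_3 = 0.222 × 0.87 × 0.43 = 0.08305 m³/s
w_4 = (1.32 − 0.62)/2 = 0.35 m; q_4 = 0.281 × 0.82 × 0.35 = 0.08065 m³/s
w_5 = (1.89 − 1.12)/2 = 0.385 m; q_5 = 0.233 × 0.89 × 0.385 = 0.07984 m³/s
w_6 = (2.22 − 1.32)/2 = 0.45 m; q_6 = 0.242 × 0.78 × 0.45 = 0.08494 m³/s
w_7 = (2.40 − 1.89)/2 = 0.255 m; q_7 = 0.194 × 0.45 × 0.255 = 0.02226 m³/s
w_8 = (2.40 − 2.22)/2 = 0.09 m; q_8 = 0.110 × 0.20 × 0.09 = 0.001980 m³/s
Q = Σ qᵢ = 0.3812 m³/s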